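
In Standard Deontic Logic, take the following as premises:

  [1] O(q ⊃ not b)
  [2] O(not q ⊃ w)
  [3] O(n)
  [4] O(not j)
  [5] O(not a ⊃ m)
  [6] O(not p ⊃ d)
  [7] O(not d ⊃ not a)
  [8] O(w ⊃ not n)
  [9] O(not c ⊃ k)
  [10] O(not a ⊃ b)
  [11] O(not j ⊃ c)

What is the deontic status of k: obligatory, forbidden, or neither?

Neither

Premise 9 is O(not c ⊃ k), but O(not c) is not derivable from the premises, so it does not yield O(k).
No premise or chain of K-axiom applications forces O(k), and none forces O(not k). So k is neither obligatory nor forbidden under these norms.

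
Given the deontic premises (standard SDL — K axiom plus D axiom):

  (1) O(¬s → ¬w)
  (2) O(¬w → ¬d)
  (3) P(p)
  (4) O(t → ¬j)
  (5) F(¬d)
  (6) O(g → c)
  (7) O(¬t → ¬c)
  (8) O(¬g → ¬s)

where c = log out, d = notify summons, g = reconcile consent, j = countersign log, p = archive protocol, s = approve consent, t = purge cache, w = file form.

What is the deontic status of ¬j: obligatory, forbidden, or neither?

Premise 5, F(¬d), is equivalent to O(d).
Premise 2 is O(¬w → ¬d); contrapositively O(d → w). Since O(d) holds, K gives O(w).
The contrapositive of premise 1 (O(¬s → ¬w)) is O(w → s), and O(w) is already established, so O(s).
Premise 8, O(¬g → ¬s), contraposes to O(s → g); with O(s) we get O(g).
From O(g) and premise 6, O(g → c), we obtain O(c).
The contrapositive of premise 7 (O(¬t → ¬c)) is O(c → t), and O(c) is already established, so O(t).
With premise 4, O(t → ¬j), the K-axiom yields O(¬j).
Premise 3 does not contribute to this derivation.
Hence ¬j is obligatory.

Obligatory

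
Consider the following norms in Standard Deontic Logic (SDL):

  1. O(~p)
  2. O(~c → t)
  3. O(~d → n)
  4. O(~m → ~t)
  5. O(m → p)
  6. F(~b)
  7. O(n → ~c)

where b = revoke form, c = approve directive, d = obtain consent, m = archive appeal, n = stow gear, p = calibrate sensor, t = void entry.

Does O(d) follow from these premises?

From premise 1 we have O(~p).
Premise 5 is O(m → p); contrapositively O(~p → ~m). Since O(~p) holds, K gives O(~m).
Applying K to premise 4 (O(~m → ~t)) and O(~m) yields O(~t).
Premise 2, O(~c → t), contraposes to O(~t → c); with O(~t) we get O(c).
The contrapositive of premise 7 (O(n → ~c)) is O(c → ~n), and O(c) is already established, so O(~n).
Premise 3, O(~d → n), contraposes to O(~n → d); with O(~n) we get O(d).
Premise 6 does not contribute to this derivation.
So O(d) follows.

Yes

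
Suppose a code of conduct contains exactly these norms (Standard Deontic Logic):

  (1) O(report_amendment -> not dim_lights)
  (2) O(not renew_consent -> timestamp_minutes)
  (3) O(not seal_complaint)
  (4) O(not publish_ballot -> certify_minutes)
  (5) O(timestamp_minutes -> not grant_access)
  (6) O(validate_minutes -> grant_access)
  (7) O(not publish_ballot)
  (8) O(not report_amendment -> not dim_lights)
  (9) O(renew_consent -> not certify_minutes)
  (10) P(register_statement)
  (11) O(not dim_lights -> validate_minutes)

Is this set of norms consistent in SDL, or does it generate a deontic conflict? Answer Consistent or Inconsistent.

Premises 8 and 1 are O(not report_amendment -> not dim_lights) and O(report_amendment -> not dim_lights); every ideal world satisfies not report_amendment or report_amendment, so in either case not dim_lights holds — hence O(not dim_lights).
From O(not dim_lights) and premise 11, O(not dim_lights -> validate_minutes), we obtain O(validate_minutes).
With premise 6, O(validate_minutes -> grant_access), the K-axiom yields O(grant_access).
Premise 5 is O(timestamp_minutes -> not grant_access); contrapositively O(grant_access -> not timestamp_minutes). Since O(grant_access) holds, K gives O(not timestamp_minutes).
Premise 2 is O(not renew_consent -> timestamp_minutes); contrapositively O(not timestamp_minutes -> renew_consent). Since O(not timestamp_minutes) holds, K gives O(renew_consent).
Premise 9 is O(renew_consent -> not certify_minutes); since O(renew_consent), deontic closure gives O(not certify_minutes).
Premise 4, O(not publish_ballot -> certify_minutes), contraposes to O(not certify_minutes -> publish_ballot); with O(not certify_minutes) we get O(publish_ballot).
However, premise 7 gives O(not publish_ballot).
We now have both O(publish_ballot) and O(not publish_ballot) — publish_ballot is simultaneously obligatory and forbidden, violating the D-axiom.

Inconsistent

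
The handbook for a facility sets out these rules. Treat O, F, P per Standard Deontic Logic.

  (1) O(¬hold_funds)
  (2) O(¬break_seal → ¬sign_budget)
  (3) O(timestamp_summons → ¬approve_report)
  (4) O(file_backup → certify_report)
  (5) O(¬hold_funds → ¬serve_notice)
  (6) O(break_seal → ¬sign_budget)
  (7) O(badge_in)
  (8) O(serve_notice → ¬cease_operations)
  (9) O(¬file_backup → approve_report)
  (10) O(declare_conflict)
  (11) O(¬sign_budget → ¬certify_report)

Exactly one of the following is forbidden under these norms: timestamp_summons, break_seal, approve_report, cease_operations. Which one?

timestamp_summons

Premises 2 and 6 cover both cases: O(¬break_seal → ¬sign_budget) and O(break_seal → ¬sign_budget). Since ¬break_seal ∨ break_seal is a tautology, O(¬sign_budget) follows.
Applying K to premise 11 (O(¬sign_budget → ¬certify_report)) and O(¬sign_budget) yields O(¬certify_report).
Premise 4, O(file_backup → certify_report), contraposes to O(¬certify_report → ¬file_backup); with O(¬certify_report) we get O(¬file_backup).
Premise 9 is O(¬file_backup → approve_report); since O(¬file_backup), deontic closure gives O(approve_report).
Premise 3 is O(timestamp_summons → ¬approve_report); contrapositively O(approve_report → ¬timestamp_summons). Since O(approve_report) holds, K gives O(¬timestamp_summons).
So O(¬timestamp_summons) holds, i.e. timestamp_summons is forbidden. None of the other listed options is forbidden under the premises.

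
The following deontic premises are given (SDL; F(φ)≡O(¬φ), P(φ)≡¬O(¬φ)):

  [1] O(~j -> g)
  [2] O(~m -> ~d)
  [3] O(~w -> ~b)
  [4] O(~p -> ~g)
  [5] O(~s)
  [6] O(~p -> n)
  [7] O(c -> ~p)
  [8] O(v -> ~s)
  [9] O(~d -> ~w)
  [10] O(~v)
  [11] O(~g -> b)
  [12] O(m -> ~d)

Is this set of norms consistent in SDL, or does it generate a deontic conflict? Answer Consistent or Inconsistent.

Premise 8 is O(v -> ~s); even if O(~s) held, inferring O(v) would be affirming the consequent — invalid.
So O(v) is not derivable, and the apparent clash with O(~v) does not arise.
A world satisfying every obligation exists (e.g. b=false, c=false, d=false, g=true, j=false, m=false, n=false, p=true, s=false, v=false, w=false); no atom is both obligatory and forbidden, so the set is consistent.

Consistent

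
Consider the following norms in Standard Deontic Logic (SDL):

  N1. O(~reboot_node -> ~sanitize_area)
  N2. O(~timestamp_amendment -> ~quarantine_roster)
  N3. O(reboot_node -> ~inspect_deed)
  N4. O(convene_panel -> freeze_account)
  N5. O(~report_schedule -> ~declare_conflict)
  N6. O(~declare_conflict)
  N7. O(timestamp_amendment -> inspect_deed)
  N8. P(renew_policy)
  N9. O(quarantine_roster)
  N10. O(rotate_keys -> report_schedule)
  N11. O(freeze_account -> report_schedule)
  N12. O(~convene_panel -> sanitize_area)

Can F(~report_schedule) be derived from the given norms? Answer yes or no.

Yes

Premise 9 states O(quarantine_roster) outright.
Premise 2 is O(~timestamp_amendment -> ~quarantine_roster); contrapositively O(quarantine_roster -> timestamp_amendment). Since O(quarantine_roster) holds, K gives O(timestamp_amendment).
With premise 7, O(timestamp_amendment -> inspect_deed), the K-axiom yields O(inspect_deed).
The contrapositive of premise 3 (O(reboot_node -> ~inspect_deed)) is O(inspect_deed -> ~reboot_node), and O(inspect_deed) is already established, so O(~reboot_node).
With premise 1, O(~reboot_node -> ~sanitize_area), the K-axiom yields O(~sanitize_area).
Premise 12 is O(~convene_panel -> sanitize_area); contrapositively O(~sanitize_area -> convene_panel). Since O(~sanitize_area) holds, K gives O(convene_panel).
Premise 4 is O(convene_panel -> freeze_account); since O(convene_panel), deontic closure gives O(freeze_account).
Applying K to premise 11 (O(freeze_account -> report_schedule)) and O(freeze_account) yields O(report_schedule).
Premises 5, 6, 8, 10 do not contribute to this derivation.
So O(report_schedule) holds, i.e. F(~report_schedule). The claim follows.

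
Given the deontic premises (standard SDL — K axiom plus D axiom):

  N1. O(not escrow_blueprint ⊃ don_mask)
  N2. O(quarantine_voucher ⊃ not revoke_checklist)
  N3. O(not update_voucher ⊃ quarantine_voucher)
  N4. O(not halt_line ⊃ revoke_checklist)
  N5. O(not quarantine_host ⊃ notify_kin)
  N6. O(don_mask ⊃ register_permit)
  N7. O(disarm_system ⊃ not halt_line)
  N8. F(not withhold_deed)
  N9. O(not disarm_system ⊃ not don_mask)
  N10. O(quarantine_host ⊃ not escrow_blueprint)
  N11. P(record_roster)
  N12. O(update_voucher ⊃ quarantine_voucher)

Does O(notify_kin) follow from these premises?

Premises 12 and 3 are O(update_voucher ⊃ quarantine_voucher) and O(not update_voucher ⊃ quarantine_voucher); every ideal world satisfies update_voucher or not update_voucher, so in either case quarantine_voucher holds — hence O(quarantine_voucher).
With premise 2, O(quarantine_voucher ⊃ not revoke_checklist), the K-axiom yields O(not revoke_checklist).
Premise 4, O(not halt_line ⊃ revoke_checklist), contraposes to O(not revoke_checklist ⊃ halt_line); with O(not revoke_checklist) we get O(halt_line).
The contrapositive of premise 7 (O(disarm_system ⊃ not halt_line)) is O(halt_line ⊃ not disarm_system), and O(halt_line) is already established, so O(not disarm_system).
With premise 9, O(not disarm_system ⊃ not don_mask), the K-axiom yields O(not don_mask).
Premise 1 is O(not escrow_blueprint ⊃ don_mask); contrapositively O(not don_mask ⊃ escrow_blueprint). Since O(not don_mask) holds, K gives O(escrow_blueprint).
Premise 10, O(quarantine_host ⊃ not escrow_blueprint), contraposes to O(escrow_blueprint ⊃ not quarantine_host); with O(escrow_blueprint) we get O(not quarantine_host).
Premise 5 is O(not quarantine_host ⊃ notify_kin); since O(not quarantine_host), deontic closure gives O(notify_kin).
Premises 6, 8, 11 do not contribute to this derivation.
So O(notify_kin) follows.

Yes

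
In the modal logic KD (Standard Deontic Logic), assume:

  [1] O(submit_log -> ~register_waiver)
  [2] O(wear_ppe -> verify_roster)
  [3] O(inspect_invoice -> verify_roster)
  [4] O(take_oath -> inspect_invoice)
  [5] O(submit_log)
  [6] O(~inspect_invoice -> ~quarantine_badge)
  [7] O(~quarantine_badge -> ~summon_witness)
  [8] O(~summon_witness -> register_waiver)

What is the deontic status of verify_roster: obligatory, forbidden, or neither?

Premise 5 states O(submit_log) outright.
From O(submit_log) and premise 1, O(submit_log -> ~register_waiver), we obtain O(~register_waiver).
Premise 8, O(~summon_witness -> register_waiver), contraposes to O(~register_waiver -> summon_witness); with O(~register_waiver) we get O(summon_witness).
The contrapositive of premise 7 (O(~quarantine_badge -> ~summon_witness)) is O(summon_witness -> quarantine_badge), and O(summon_witness) is already established, so O(quarantine_badge).
The contrapositive of premise 6 (O(~inspect_invoice -> ~quarantine_badge)) is O(quarantine_badge -> inspect_invoice), and O(quarantine_badge) is already established, so O(inspect_invoice).
Applying K to premise 3 (O(inspect_invoice -> verify_roster)) and O(inspect_invoice) yields O(verify_roster).
Premises 2, 4 do not contribute to this derivation.
Hence verify_roster is obligatory.

Obligatory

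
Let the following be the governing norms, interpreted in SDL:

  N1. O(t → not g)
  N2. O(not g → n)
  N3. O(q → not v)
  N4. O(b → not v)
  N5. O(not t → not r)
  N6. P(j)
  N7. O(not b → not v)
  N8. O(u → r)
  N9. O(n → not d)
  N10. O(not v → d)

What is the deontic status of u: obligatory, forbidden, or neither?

By case analysis on b: premise 4 gives O(b → not v) and premise 7 gives O(not b → not v), so O(not v) either way.
Applying K to premise 10 (O(not v → d)) and O(not v) yields O(d).
Premise 9, O(n → not d), contraposes to O(d → not n); with O(d) we get O(not n).
Premise 2 is O(not g → n); contrapositively O(not n → g). Since O(not n) holds, K gives O(g).
Premise 1 is O(t → not g); contrapositively O(g → not t). Since O(g) holds, K gives O(not t).
With premise 5, O(not t → not r), the K-axiom yields O(not r).
Premise 8 is O(u → r); contrapositively O(not r → not u). Since O(not r) holds, K gives O(not u).
Premises 3, 6 do not contribute to this derivation.
Thus O(not u), which is F(u): u is forbidden.

Forbidden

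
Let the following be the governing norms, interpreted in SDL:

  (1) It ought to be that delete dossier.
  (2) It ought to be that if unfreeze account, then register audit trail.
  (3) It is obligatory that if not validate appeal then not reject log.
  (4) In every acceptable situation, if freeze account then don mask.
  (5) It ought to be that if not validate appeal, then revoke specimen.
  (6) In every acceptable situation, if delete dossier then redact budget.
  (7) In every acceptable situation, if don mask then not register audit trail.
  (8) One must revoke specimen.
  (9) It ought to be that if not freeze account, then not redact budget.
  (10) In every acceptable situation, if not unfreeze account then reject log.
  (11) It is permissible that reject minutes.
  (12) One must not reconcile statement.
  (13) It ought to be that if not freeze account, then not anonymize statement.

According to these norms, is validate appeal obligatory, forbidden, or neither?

Obligatory

Premise 1 gives O(delete_dossier).
Premise 6 is O(delete_dossier → redact_budget); since O(delete_dossier), deontic closure gives O(redact_budget).
Premise 9, O(¬freeze_account → ¬redact_budget), contraposes to O(redact_budget → freeze_account); with O(redact_budget) we get O(freeze_account).
Premise 4 is O(freeze_account → don_mask); since O(freeze_account), deontic closure gives O(don_mask).
From O(don_mask) and premise 7, O(don_mask → ¬register_audit_trail), we obtain O(¬register_audit_trail).
Premise 2, O(unfreeze_account → register_audit_trail), contraposes to O(¬register_audit_trail → ¬unfreeze_account); with O(¬register_audit_trail) we get O(¬unfreeze_account).
With premise 10, O(¬unfreeze_account → reject_log), the K-axiom yields O(reject_log).
Premise 3, O(¬validate_appeal → ¬reject_log), contraposes to O(reject_log → validate_appeal); with O(reject_log) we get O(validate_appeal).
Premises 5, 8, 11, 12, 13 do not contribute to this derivation.
Hence validate_appeal is obligatory.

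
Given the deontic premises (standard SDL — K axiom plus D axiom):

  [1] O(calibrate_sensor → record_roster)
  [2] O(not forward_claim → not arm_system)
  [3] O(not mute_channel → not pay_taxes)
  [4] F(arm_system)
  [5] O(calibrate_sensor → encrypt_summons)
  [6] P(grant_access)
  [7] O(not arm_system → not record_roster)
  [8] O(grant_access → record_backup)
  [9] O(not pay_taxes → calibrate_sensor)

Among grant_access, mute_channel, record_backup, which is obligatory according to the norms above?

F(arm_system) at premise 4 means O(not arm_system).
From O(not arm_system) and premise 7, O(not arm_system → not record_roster), we obtain O(not record_roster).
Premise 1, O(calibrate_sensor → record_roster), contraposes to O(not record_roster → not calibrate_sensor); with O(not record_roster) we get O(not calibrate_sensor).
The contrapositive of premise 9 (O(not pay_taxes → calibrate_sensor)) is O(not calibrate_sensor → pay_taxes), and O(not calibrate_sensor) is already established, so O(pay_taxes).
The contrapositive of premise 3 (O(not mute_channel → not pay_taxes)) is O(pay_taxes → mute_channel), and O(pay_taxes) is already established, so O(mute_channel).
So O(mute_channel) holds — mute_channel is obligatory. None of the other listed options is made obligatory by any chain of premises.

mute_channel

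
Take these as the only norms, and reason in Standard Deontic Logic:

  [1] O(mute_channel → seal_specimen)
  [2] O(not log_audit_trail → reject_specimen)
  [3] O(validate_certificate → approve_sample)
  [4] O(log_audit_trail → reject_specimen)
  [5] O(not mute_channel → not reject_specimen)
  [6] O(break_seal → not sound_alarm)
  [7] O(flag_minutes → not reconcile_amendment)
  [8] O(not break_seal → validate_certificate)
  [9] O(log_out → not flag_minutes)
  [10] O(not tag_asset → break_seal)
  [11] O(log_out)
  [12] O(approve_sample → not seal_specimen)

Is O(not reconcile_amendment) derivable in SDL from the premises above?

No

Premise 7 is O(flag_minutes → not reconcile_amendment), but O(flag_minutes) is not derivable from the premises, so it does not yield O(not reconcile_amendment).
No other premise forces O(not reconcile_amendment). An ideal world satisfying every premise can still have not reconcile_amendment false, so O(not reconcile_amendment) is not derivable.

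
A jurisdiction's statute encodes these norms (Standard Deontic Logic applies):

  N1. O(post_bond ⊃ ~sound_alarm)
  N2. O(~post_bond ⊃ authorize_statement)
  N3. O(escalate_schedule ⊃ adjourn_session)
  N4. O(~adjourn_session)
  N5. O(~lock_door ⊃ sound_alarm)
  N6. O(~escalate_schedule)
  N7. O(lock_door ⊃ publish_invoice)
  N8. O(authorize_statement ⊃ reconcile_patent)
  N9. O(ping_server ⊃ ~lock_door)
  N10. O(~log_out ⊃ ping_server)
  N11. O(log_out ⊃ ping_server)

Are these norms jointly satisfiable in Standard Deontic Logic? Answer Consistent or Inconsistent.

Premise 3 is O(escalate_schedule ⊃ adjourn_session), but O(escalate_schedule) is not derivable from the premises, so it does not yield O(adjourn_session).
So O(adjourn_session) is not derivable, and the apparent clash with O(~adjourn_session) does not arise.
A world satisfying every obligation exists (e.g. adjourn_session=false, authorize_statement=true, escalate_schedule=false, lock_door=false, log_out=false, ping_server=true, post_bond=false, publish_invoice=false, reconcile_patent=true, sound_alarm=true); no atom is both obligatory and forbidden, so the set is consistent.

Consistent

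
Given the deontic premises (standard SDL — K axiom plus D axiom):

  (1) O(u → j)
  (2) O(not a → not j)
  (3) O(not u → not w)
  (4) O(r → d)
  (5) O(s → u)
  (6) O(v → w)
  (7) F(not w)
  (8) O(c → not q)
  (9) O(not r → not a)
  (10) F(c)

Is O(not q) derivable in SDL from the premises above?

Premise 8 is O(c → not q), but O(c) is not derivable from the premises, so it does not yield O(not q).
No other premise forces O(not q). An ideal world satisfying every premise can still have not q false, so O(not q) is not derivable.

No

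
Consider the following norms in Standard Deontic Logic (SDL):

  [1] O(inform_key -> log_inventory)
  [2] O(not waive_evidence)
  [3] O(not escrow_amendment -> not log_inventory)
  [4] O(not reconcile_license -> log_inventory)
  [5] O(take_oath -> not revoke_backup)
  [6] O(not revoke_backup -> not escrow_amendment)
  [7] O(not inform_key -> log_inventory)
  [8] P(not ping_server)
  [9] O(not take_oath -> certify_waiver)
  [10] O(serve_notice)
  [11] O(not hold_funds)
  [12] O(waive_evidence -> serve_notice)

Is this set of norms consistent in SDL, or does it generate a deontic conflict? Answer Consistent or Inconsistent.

Premise 12 is O(waive_evidence -> serve_notice); even if O(serve_notice) held, inferring O(waive_evidence) would be affirming the consequent — invalid.
So O(waive_evidence) is not derivable, and the apparent clash with O(not waive_evidence) does not arise.
A world satisfying every obligation exists (e.g. certify_waiver=true, escrow_amendment=true, hold_funds=false, inform_key=false, log_inventory=true, ping_server=false, reconcile_license=false, revoke_backup=true, serve_notice=true, take_oath=false, waive_evidence=false); no atom is both obligatory and forbidden, so the set is consistent.

Consistent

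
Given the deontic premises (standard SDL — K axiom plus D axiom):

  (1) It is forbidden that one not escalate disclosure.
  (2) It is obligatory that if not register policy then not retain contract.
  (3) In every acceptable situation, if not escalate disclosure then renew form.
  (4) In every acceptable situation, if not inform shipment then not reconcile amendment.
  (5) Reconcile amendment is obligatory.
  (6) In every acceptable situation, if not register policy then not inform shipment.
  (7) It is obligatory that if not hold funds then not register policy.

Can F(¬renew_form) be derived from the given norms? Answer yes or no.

Premise 3 is O(¬escalate_disclosure → renew_form), but O(¬escalate_disclosure) is not derivable from the premises, so it does not yield O(renew_form).
No other premise forces O(renew_form). An ideal world satisfying every premise can still have ¬renew_form true, so F(¬renew_form) is not derivable.

No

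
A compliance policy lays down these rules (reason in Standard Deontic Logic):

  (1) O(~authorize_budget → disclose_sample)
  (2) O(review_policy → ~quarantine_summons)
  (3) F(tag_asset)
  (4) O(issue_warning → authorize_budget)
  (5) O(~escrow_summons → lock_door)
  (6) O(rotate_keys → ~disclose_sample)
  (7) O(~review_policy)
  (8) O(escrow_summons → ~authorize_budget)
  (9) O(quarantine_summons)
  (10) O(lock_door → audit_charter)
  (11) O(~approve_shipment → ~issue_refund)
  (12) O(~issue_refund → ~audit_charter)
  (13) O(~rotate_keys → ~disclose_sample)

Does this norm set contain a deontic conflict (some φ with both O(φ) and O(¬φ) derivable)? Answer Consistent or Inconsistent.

Consistent

Premise 2 is O(review_policy → ~quarantine_summons), but O(review_policy) is not derivable from the premises, so it does not yield O(~quarantine_summons).
So O(~quarantine_summons) is not derivable, and the apparent clash with O(quarantine_summons) does not arise.
A world satisfying every obligation exists (e.g. approve_shipment=true, audit_charter=true, authorize_budget=true, disclose_sample=false, escrow_summons=false, issue_refund=true, issue_warning=false, lock_door=true, quarantine_summons=true, review_policy=false, rotate_keys=false, tag_asset=false); no atom is both obligatory and forbidden, so the set is consistent.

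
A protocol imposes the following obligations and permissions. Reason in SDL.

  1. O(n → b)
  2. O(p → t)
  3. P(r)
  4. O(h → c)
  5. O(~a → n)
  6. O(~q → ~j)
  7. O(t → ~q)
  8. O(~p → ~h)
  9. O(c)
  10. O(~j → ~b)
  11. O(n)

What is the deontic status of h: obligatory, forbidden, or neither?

From premise 11 we have O(n).
Applying K to premise 1 (O(n → b)) and O(n) yields O(b).
Premise 10 is O(~j → ~b); contrapositively O(b → j). Since O(b) holds, K gives O(j).
Premise 6 is O(~q → ~j); contrapositively O(j → q). Since O(j) holds, K gives O(q).
The contrapositive of premise 7 (O(t → ~q)) is O(q → ~t), and O(q) is already established, so O(~t).
Premise 2 is O(p → t); contrapositively O(~t → ~p). Since O(~t) holds, K gives O(~p).
Applying K to premise 8 (O(~p → ~h)) and O(~p) yields O(~h).
Premises 3, 4, 5, 9 do not contribute to this derivation.
Thus O(~h), which is F(h): h is forbidden.

Forbidden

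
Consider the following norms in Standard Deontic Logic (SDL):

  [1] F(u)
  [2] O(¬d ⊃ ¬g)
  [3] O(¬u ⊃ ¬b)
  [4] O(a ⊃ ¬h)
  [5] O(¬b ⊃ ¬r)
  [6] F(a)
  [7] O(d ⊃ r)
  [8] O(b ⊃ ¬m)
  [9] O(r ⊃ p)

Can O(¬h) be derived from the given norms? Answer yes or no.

No

Premise 4 is O(a ⊃ ¬h), but O(a) is not derivable from the premises, so it does not yield O(¬h).
No other premise forces O(¬h). An ideal world satisfying every premise can still have ¬h false, so O(¬h) is not derivable.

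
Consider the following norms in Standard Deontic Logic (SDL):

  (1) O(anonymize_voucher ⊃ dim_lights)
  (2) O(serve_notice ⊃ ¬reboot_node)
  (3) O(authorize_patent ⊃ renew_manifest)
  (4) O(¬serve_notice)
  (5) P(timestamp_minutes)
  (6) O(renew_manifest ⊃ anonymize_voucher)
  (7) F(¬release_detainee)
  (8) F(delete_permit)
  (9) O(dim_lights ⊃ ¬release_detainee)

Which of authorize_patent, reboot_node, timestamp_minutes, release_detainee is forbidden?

Premise 7, F(¬release_detainee), is equivalent to O(release_detainee).
Premise 9, O(dim_lights ⊃ ¬release_detainee), contraposes to O(release_detainee ⊃ ¬dim_lights); with O(release_detainee) we get O(¬dim_lights).
Premise 1 is O(anonymize_voucher ⊃ dim_lights); contrapositively O(¬dim_lights ⊃ ¬anonymize_voucher). Since O(¬dim_lights) holds, K gives O(¬anonymize_voucher).
The contrapositive of premise 6 (O(renew_manifest ⊃ anonymize_voucher)) is O(¬anonymize_voucher ⊃ ¬renew_manifest), and O(¬anonymize_voucher) is already established, so O(¬renew_manifest).
Premise 3 is O(authorize_patent ⊃ renew_manifest); contrapositively O(¬renew_manifest ⊃ ¬authorize_patent). Since O(¬renew_manifest) holds, K gives O(¬authorize_patent).
So O(¬authorize_patent) holds, i.e. authorize_patent is forbidden. None of the other listed options is forbidden under the premises.

authorize_patent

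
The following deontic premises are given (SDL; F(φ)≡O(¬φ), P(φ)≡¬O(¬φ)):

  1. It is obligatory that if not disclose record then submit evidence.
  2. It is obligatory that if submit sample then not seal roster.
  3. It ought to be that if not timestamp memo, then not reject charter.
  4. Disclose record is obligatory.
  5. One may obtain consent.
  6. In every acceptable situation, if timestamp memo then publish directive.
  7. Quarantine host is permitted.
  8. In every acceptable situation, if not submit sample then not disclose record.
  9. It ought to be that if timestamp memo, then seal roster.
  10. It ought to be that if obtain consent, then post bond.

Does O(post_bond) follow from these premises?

Premise 10 is O(obtain_consent → post_bond), but O(obtain_consent) is not derivable from the premises (the permission P(obtain_consent) asserts only ¬O(¬obtain_consent), not O(obtain_consent)), so it does not yield O(post_bond).
No other premise forces O(post_bond). An ideal world satisfying every premise can still have post_bond false, so O(post_bond) is not derivable.

No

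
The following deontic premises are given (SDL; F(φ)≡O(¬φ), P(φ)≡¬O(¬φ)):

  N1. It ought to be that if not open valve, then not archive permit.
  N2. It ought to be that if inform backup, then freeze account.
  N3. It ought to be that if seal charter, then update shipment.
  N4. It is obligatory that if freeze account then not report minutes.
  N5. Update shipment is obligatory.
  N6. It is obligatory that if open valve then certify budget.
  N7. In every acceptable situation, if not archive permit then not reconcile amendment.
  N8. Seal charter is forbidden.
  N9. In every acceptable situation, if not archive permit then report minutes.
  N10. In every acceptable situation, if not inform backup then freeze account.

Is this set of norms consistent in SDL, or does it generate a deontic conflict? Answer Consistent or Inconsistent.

Consistent

Premise 3 is O(seal_charter → update_shipment); even if O(update_shipment) held, inferring O(seal_charter) would be affirming the consequent — invalid.
So O(seal_charter) is not derivable, and the apparent clash with O(¬seal_charter) does not arise.
A world satisfying every obligation exists (e.g. archive_permit=true, certify_budget=true, freeze_account=true, inform_backup=false, open_valve=true, reconcile_amendment=false, report_minutes=false, seal_charter=false, update_shipment=true); no atom is both obligatory and forbidden, so the set is consistent.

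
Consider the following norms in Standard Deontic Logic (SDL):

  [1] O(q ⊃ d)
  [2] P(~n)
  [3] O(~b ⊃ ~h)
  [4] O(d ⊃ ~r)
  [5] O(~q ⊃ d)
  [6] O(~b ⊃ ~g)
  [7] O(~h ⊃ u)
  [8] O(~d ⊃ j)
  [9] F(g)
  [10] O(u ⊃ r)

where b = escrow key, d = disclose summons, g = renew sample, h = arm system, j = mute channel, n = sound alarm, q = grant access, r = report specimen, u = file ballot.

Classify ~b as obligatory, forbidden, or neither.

Forbidden

By case analysis on q: premise 1 gives O(q ⊃ d) and premise 5 gives O(~q ⊃ d), so O(d) either way.
From O(d) and premise 4, O(d ⊃ ~r), we obtain O(~r).
Premise 10 is O(u ⊃ r); contrapositively O(~r ⊃ ~u). Since O(~r) holds, K gives O(~u).
The contrapositive of premise 7 (O(~h ⊃ u)) is O(~u ⊃ h), and O(~u) is already established, so O(h).
The contrapositive of premise 3 (O(~b ⊃ ~h)) is O(h ⊃ b), and O(h) is already established, so O(b).
Premises 2, 6, 8, 9 do not contribute to this derivation.
Thus O(b), which is F(~b): ~b is forbidden.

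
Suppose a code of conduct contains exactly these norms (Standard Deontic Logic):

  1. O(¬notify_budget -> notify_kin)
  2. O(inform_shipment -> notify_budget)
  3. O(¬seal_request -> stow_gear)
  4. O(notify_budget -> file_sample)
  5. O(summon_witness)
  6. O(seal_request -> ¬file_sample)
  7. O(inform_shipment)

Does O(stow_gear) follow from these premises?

Yes

From premise 7 we have O(inform_shipment).
Premise 2 is O(inform_shipment -> notify_budget); since O(inform_shipment), deontic closure gives O(notify_budget).
Premise 4 is O(notify_budget -> file_sample); since O(notify_budget), deontic closure gives O(file_sample).
The contrapositive of premise 6 (O(seal_request -> ¬file_sample)) is O(file_sample -> ¬seal_request), and O(file_sample) is already established, so O(¬seal_request).
Premise 3 is O(¬seal_request -> stow_gear); since O(¬seal_request), deontic closure gives O(stow_gear).
Premises 1, 5 do not contribute to this derivation.
So O(stow_gear) follows.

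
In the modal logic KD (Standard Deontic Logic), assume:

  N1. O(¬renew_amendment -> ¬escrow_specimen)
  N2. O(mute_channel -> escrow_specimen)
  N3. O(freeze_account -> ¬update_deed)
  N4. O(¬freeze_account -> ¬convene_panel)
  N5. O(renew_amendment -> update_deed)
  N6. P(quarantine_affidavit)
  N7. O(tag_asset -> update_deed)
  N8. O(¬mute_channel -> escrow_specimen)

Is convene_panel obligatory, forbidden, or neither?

Forbidden

Premises 2 and 8 cover both cases: O(mute_channel -> escrow_specimen) and O(¬mute_channel -> escrow_specimen). Since mute_channel ∨ ¬mute_channel is a tautology, O(escrow_specimen) follows.
Premise 1, O(¬renew_amendment -> ¬escrow_specimen), contraposes to O(escrow_specimen -> renew_amendment); with O(escrow_specimen) we get O(renew_amendment).
Applying K to premise 5 (O(renew_amendment -> update_deed)) and O(renew_amendment) yields O(update_deed).
The contrapositive of premise 3 (O(freeze_account -> ¬update_deed)) is O(update_deed -> ¬freeze_account), and O(update_deed) is already established, so O(¬freeze_account).
From O(¬freeze_account) and premise 4, O(¬freeze_account -> ¬convene_panel), we obtain O(¬convene_panel).
Premises 6, 7 do not contribute to this derivation.
Thus O(¬convene_panel), which is F(convene_panel): convene_panel is forbidden.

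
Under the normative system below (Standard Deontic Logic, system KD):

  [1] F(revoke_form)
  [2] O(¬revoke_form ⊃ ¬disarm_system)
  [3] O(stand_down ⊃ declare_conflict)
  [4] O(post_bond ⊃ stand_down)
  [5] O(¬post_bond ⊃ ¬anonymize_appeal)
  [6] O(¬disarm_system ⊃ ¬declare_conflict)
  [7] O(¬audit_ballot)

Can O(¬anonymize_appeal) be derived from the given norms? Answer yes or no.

Yes

F(revoke_form) at premise 1 means O(¬revoke_form).
With premise 2, O(¬revoke_form ⊃ ¬disarm_system), the K-axiom yields O(¬disarm_system).
Applying K to premise 6 (O(¬disarm_system ⊃ ¬declare_conflict)) and O(¬disarm_system) yields O(¬declare_conflict).
Premise 3 is O(stand_down ⊃ declare_conflict); contrapositively O(¬declare_conflict ⊃ ¬stand_down). Since O(¬declare_conflict) holds, K gives O(¬stand_down).
The contrapositive of premise 4 (O(post_bond ⊃ stand_down)) is O(¬stand_down ⊃ ¬post_bond), and O(¬stand_down) is already established, so O(¬post_bond).
Premise 5 is O(¬post_bond ⊃ ¬anonymize_appeal); since O(¬post_bond), deontic closure gives O(¬anonymize_appeal).
Premise 7 does not contribute to this derivation.
So O(¬anonymize_appeal) follows.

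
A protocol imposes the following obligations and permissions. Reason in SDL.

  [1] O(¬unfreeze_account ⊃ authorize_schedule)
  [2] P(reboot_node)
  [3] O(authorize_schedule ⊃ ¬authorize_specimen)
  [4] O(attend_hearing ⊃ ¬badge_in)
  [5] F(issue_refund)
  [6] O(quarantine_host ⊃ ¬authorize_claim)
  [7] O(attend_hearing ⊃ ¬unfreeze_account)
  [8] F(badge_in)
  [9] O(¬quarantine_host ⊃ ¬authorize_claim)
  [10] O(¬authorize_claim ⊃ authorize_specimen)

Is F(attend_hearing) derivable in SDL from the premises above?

By case analysis on quarantine_host: premise 6 gives O(quarantine_host ⊃ ¬authorize_claim) and premise 9 gives O(¬quarantine_host ⊃ ¬authorize_claim), so O(¬authorize_claim) either way.
From O(¬authorize_claim) and premise 10, O(¬authorize_claim ⊃ authorize_specimen), we obtain O(authorize_specimen).
Premise 3, O(authorize_schedule ⊃ ¬authorize_specimen), contraposes to O(authorize_specimen ⊃ ¬authorize_schedule); with O(authorize_specimen) we get O(¬authorize_schedule).
The contrapositive of premise 1 (O(¬unfreeze_account ⊃ authorize_schedule)) is O(¬authorize_schedule ⊃ unfreeze_account), and O(¬authorize_schedule) is already established, so O(unfreeze_account).
Premise 7 is O(attend_hearing ⊃ ¬unfreeze_account); contrapositively O(unfreeze_account ⊃ ¬attend_hearing). Since O(unfreeze_account) holds, K gives O(¬attend_hearing).
Premises 2, 4, 5, 8 do not contribute to this derivation.
So O(¬attend_hearing) holds, i.e. F(attend_hearing). The claim follows.

Yes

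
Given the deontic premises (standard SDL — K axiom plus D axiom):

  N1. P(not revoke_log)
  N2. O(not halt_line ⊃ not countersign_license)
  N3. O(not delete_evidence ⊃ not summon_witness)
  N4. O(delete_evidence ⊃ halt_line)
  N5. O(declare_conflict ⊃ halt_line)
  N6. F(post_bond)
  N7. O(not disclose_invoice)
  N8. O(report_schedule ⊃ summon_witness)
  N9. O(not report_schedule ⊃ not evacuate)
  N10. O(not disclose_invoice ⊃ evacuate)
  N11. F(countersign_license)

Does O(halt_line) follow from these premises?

Premise 7 gives O(not disclose_invoice).
Premise 10 is O(not disclose_invoice ⊃ evacuate); since O(not disclose_invoice), deontic closure gives O(evacuate).
The contrapositive of premise 9 (O(not report_schedule ⊃ not evacuate)) is O(evacuate ⊃ report_schedule), and O(evacuate) is already established, so O(report_schedule).
Applying K to premise 8 (O(report_schedule ⊃ summon_witness)) and O(report_schedule) yields O(summon_witness).
Premise 3 is O(not delete_evidence ⊃ not summon_witness); contrapositively O(summon_witness ⊃ delete_evidence). Since O(summon_witness) holds, K gives O(delete_evidence).
With premise 4, O(delete_evidence ⊃ halt_line), the K-axiom yields O(halt_line).
Premises 1, 2, 5, 6, 11 do not contribute to this derivation.
So O(halt_line) follows.

Yes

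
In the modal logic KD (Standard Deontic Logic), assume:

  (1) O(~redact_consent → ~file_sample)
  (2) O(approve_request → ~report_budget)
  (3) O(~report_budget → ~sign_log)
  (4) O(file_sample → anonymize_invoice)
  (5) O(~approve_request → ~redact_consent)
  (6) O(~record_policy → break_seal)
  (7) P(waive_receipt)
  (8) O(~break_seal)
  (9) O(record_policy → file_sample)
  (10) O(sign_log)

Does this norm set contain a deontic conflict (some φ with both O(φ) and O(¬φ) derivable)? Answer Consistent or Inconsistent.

Premise 10 states O(sign_log) outright.
Premise 3 is O(~report_budget → ~sign_log); contrapositively O(sign_log → report_budget). Since O(sign_log) holds, K gives O(report_budget).
The contrapositive of premise 2 (O(approve_request → ~report_budget)) is O(report_budget → ~approve_request), and O(report_budget) is already established, so O(~approve_request).
Premise 5 is O(~approve_request → ~redact_consent); since O(~approve_request), deontic closure gives O(~redact_consent).
With premise 1, O(~redact_consent → ~file_sample), the K-axiom yields O(~file_sample).
Premise 9, O(record_policy → file_sample), contraposes to O(~file_sample → ~record_policy); with O(~file_sample) we get O(~record_policy).
From O(~record_policy) and premise 6, O(~record_policy → break_seal), we obtain O(break_seal).
But premise 8 directly asserts O(~break_seal).
We now have both O(break_seal) and O(~break_seal) — break_seal is simultaneously obligatory and forbidden, violating the D-axiom.

Inconsistent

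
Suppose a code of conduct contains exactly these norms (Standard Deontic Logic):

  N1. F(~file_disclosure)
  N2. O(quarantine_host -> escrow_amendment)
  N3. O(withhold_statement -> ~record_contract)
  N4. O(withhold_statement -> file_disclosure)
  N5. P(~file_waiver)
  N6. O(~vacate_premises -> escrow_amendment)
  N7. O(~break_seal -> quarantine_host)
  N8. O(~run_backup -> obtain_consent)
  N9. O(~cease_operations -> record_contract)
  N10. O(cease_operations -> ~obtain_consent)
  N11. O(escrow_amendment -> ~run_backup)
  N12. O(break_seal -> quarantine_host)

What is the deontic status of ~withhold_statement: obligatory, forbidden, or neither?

Premises 12 and 7 cover both cases: O(break_seal -> quarantine_host) and O(~break_seal -> quarantine_host). Since break_seal ∨ ~break_seal is a tautology, O(quarantine_host) follows.
Applying K to premise 2 (O(quarantine_host -> escrow_amendment)) and O(quarantine_host) yields O(escrow_amendment).
Applying K to premise 11 (O(escrow_amendment -> ~run_backup)) and O(escrow_amendment) yields O(~run_backup).
From O(~run_backup) and premise 8, O(~run_backup -> obtain_consent), we obtain O(obtain_consent).
Premise 10 is O(cease_operations -> ~obtain_consent); contrapositively O(obtain_consent -> ~cease_operations). Since O(obtain_consent) holds, K gives O(~cease_operations).
Applying K to premise 9 (O(~cease_operations -> record_contract)) and O(~cease_operations) yields O(record_contract).
The contrapositive of premise 3 (O(withhold_statement -> ~record_contract)) is O(record_contract -> ~withhold_statement), and O(record_contract) is already established, so O(~withhold_statement).
Premises 1, 4, 5, 6 do not contribute to this derivation.
Hence ~withhold_statement is obligatory.

Obligatory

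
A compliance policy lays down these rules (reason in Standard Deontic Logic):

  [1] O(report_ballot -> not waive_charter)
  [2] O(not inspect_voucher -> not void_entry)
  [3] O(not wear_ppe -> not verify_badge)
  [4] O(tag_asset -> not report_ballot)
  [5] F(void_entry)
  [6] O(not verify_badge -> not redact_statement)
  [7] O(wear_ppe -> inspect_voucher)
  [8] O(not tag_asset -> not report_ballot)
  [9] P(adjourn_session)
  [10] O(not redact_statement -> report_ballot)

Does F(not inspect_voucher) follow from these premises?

By case analysis on tag_asset: premise 4 gives O(tag_asset -> not report_ballot) and premise 8 gives O(not tag_asset -> not report_ballot), so O(not report_ballot) either way.
The contrapositive of premise 10 (O(not redact_statement -> report_ballot)) is O(not report_ballot -> redact_statement), and O(not report_ballot) is already established, so O(redact_statement).
Premise 6, O(not verify_badge -> not redact_statement), contraposes to O(redact_statement -> verify_badge); with O(redact_statement) we get O(verify_badge).
Premise 3, O(not wear_ppe -> not verify_badge), contraposes to O(verify_badge -> wear_ppe); with O(verify_badge) we get O(wear_ppe).
Applying K to premise 7 (O(wear_ppe -> inspect_voucher)) and O(wear_ppe) yields O(inspect_voucher).
Premises 1, 2, 5, 9 do not contribute to this derivation.
So O(inspect_voucher) holds, i.e. F(not inspect_voucher). The claim follows.

Yes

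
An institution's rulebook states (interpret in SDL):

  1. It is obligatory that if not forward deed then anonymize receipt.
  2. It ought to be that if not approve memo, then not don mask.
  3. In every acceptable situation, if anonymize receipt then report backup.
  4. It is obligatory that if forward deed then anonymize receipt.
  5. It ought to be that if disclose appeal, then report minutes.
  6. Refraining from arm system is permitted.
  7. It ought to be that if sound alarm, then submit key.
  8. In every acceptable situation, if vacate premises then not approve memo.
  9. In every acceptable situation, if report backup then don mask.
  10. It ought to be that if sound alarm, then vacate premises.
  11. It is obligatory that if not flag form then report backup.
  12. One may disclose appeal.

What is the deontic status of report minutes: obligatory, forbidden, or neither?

Premise 5 is O(disclose_appeal → report_minutes), but O(disclose_appeal) is not derivable from the premises (the permission P(disclose_appeal) asserts only ¬O(¬disclose_appeal), not O(disclose_appeal)), so it does not yield O(report_minutes).
No premise or chain of K-axiom applications forces O(report_minutes), and none forces O(¬report_minutes). So report_minutes is neither obligatory nor forbidden under these norms.

Neither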